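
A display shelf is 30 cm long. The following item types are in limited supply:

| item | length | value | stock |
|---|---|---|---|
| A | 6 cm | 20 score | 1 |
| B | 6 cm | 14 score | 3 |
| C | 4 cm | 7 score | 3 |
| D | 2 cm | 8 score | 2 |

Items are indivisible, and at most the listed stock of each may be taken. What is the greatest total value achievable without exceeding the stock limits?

Top feasible selections:
- 1×A + 3×B + 2×D: length 28, value 78
- 1×A + 2×B + 2×C + 2×D: length 30, value 78
Best: 78 score.

78 score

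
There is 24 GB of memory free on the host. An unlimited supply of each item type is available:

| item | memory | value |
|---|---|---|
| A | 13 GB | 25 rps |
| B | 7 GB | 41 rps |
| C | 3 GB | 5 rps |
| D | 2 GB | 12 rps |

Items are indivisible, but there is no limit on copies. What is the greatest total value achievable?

Best value-per-unit is D at 12/2, and filling with it alone uses memory 12×2=24. No mix of the others beats 12×12 = 144.

144 rps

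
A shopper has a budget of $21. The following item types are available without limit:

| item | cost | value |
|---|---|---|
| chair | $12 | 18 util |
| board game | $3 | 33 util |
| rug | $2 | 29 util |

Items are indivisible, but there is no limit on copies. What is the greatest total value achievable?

294 util

Best value-per-unit is rug at 29/2; filling with it alone gives 10×29 = 290.
Optimal mix: 1×board game + 9×rug → cost 21, value 294.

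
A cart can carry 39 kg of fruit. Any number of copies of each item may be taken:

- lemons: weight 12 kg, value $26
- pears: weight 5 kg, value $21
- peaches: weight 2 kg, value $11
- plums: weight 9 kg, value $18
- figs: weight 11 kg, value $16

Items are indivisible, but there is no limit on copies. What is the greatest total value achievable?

Best value-per-unit is peaches at 11/2, and filling with it alone uses weight 19×2=38. No mix of the others beats 19×11 = 209.

$209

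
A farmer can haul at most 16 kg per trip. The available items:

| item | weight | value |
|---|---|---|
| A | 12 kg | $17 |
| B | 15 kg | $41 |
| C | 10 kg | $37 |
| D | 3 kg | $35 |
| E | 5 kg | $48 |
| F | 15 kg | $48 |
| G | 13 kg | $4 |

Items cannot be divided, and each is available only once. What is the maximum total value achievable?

Check high-value combinations within 16 kg:
- C+E: weight 10+5=15, value 37+48=85
- D+E: weight 3+5=8, value 35+48=83
- C+D: weight 10+3=13, value 37+35=72
- A+D: weight 12+3=15, value 17+35=52
Best: $85.

$85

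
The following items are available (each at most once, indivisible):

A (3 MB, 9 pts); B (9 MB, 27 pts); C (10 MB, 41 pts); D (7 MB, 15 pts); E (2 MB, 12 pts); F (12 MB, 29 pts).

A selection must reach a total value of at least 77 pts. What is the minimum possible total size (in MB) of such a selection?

Subsets with value ≥ 77, sorted by total size:
- B+C+E: size 21, value 80
- A+B+C: size 22, value 77
- A+C+D+E: size 22, value 77
Minimum size: 21 MB.

21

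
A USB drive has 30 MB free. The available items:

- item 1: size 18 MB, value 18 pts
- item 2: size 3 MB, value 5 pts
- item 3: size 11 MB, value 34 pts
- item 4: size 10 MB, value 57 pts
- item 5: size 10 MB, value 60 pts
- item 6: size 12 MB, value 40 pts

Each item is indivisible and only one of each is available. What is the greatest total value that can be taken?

Check high-value combinations within 30 MB:
- item 2+item 4+item 5: size 3+10+10=23, value 5+57+60=122
- item 4+item 5: size 10+10=20, value 57+60=117
- item 2+item 5+item 6: size 3+10+12=25, value 5+60+40=105
Best: 122 pts.

122 pts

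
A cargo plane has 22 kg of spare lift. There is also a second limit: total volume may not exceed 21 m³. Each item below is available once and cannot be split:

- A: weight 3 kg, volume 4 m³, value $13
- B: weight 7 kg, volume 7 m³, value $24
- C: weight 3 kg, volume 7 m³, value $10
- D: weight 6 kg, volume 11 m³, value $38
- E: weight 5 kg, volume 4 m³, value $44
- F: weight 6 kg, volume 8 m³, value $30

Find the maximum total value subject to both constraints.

$98

Feasible sets respecting both limits:
- B+E+F: weight 18, volume 19, value 98
- A+D+E: weight 14, volume 19, value 95
- A+E+F: weight 14, volume 16, value 87
- C+E+F: weight 14, volume 19, value 84
Best: $98.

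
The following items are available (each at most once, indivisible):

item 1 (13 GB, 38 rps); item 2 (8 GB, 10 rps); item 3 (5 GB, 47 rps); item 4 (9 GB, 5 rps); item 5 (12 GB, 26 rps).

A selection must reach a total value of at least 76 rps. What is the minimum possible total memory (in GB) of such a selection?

Subsets with value ≥ 76, sorted by total memory:
- item 1+item 3: memory 18, value 85
- item 2+item 3+item 5: memory 25, value 83
Minimum memory: 18 GB.

18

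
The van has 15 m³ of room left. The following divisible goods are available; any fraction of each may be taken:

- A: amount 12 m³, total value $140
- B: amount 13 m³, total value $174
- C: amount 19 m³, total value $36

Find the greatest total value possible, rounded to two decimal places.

Take in order of value per unit:
- B (174/13 per unit): all 13 → value 174, running total 174.00
- A (140/12 per unit): 2 of 12 → value 2×140/12 = 23.3333, running total 197.33
Total 197.33.

197.33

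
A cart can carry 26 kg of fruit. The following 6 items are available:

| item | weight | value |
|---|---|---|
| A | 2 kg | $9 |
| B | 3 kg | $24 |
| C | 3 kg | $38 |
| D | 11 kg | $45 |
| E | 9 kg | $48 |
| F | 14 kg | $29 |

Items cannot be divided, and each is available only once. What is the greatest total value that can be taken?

$155

Check high-value combinations within 26 kg:
- B+C+D+E: weight 3+3+11+9=26, value 24+38+45+48=155
- A+C+D+E: weight 2+3+11+9=25, value 9+38+45+48=140
- C+D+E: weight 3+11+9=23, value 38+45+48=131
Best: $155.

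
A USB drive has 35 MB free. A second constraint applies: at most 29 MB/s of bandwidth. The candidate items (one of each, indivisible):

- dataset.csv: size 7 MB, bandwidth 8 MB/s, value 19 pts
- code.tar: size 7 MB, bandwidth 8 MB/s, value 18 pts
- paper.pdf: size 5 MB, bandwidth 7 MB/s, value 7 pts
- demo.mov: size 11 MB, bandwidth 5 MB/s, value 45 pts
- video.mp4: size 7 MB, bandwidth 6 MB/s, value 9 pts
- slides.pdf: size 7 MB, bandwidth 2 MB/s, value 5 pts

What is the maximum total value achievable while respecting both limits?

91 pts

Feasible sets respecting both limits:
- dataset.csv+code.tar+demo.mov+video.mp4: size 32, bandwidth 27, value 91
- dataset.csv+code.tar+paper.pdf+demo.mov: size 30, bandwidth 28, value 89
- dataset.csv+code.tar+demo.mov+slides.pdf: size 32, bandwidth 23, value 87
- dataset.csv+code.tar+demo.mov: size 25, bandwidth 21, value 82
Best: 91 pts.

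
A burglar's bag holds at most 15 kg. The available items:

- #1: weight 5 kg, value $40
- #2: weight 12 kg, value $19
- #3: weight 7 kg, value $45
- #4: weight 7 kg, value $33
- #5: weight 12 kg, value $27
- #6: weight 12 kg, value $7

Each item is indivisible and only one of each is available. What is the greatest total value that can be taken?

Check high-value combinations within 15 kg:
- #1+#3: weight 5+7=12, value 40+45=85
- #3+#4: weight 7+7=14, value 45+33=78
- #1+#4: weight 5+7=12, value 40+33=73
Best: $85.

$85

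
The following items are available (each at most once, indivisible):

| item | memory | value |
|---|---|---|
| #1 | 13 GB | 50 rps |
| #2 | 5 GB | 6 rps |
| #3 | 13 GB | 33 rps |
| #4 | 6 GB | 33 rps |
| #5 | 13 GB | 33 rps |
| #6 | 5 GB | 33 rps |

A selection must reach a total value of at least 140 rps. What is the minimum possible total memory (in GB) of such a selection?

37

Subsets with value ≥ 140, sorted by total memory:
- #1+#3+#4+#6: memory 37, value 149
- #1+#4+#5+#6: memory 37, value 149
- #1+#2+#3+#4+#6: memory 42, value 155
Minimum memory: 37 GB.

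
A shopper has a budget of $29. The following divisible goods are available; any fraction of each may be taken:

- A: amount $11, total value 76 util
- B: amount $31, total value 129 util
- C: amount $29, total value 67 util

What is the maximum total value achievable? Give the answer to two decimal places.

150.90

Take in order of value per unit:
- A (76/11 per unit): all 11 → value 76, running total 76.00
- B (129/31 per unit): 18 of 31 → value 18×129/31 = 74.9032, running total 150.90
Total 150.90.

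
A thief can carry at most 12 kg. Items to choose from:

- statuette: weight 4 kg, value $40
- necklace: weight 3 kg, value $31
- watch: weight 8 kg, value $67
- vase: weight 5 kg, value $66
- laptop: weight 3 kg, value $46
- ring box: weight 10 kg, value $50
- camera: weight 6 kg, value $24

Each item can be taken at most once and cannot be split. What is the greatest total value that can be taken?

Check high-value combinations within 12 kg:
- statuette+vase+laptop: weight 4+5+3=12, value 40+66+46=152
- necklace+vase+laptop: weight 3+5+3=11, value 31+66+46=143
- statuette+necklace+vase: weight 4+3+5=12, value 40+31+66=137
- statuette+necklace+laptop: weight 4+3+3=10, value 40+31+46=117
- watch+laptop: weight 8+3=11, value 67+46=113
Best: $152.

$152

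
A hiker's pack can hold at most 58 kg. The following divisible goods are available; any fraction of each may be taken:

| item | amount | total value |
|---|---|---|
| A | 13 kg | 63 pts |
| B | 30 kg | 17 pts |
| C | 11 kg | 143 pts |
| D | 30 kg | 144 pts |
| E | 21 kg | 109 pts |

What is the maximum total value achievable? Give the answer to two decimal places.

377.40

Take in order of value per unit:
- C (143/11 per unit): all 11 → value 143, running total 143.00
- E (109/21 per unit): all 21 → value 109, running total 252.00
- A (63/13 per unit): all 13 → value 63, running total 315.00
- D (144/30 per unit): 13 of 30 → value 13×144/30 = 62.4000, running total 377.40
Total 377.40.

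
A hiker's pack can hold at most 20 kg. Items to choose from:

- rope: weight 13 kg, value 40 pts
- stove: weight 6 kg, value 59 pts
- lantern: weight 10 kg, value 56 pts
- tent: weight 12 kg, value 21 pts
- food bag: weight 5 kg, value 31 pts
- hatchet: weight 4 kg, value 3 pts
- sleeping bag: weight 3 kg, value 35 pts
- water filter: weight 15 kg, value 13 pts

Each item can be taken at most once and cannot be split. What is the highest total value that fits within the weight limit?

150 pts

This is a 0/1 knapsack; check combinations near the capacity.
- stove+lantern+sleeping bag: weight 6+10+3=19, value 59+56+35=150
- stove+food bag+hatchet+sleeping bag: weight 6+5+4+3=18, value 59+31+3+35=128
- stove+food bag+sleeping bag: weight 6+5+3=14, value 59+31+35=125
Best: 150 pts.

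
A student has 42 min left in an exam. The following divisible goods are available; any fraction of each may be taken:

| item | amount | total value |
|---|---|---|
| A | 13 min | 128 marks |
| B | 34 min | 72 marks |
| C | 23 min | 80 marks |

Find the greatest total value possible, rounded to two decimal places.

Take in order of value per unit:
- A (128/13 per unit): all 13 → value 128, running total 128.00
- C (80/23 per unit): all 23 → value 80, running total 208.00
- B (72/34 per unit): 6 of 34 → value 6×72/34 = 12.7059, running total 220.71
Total 220.71.

220.71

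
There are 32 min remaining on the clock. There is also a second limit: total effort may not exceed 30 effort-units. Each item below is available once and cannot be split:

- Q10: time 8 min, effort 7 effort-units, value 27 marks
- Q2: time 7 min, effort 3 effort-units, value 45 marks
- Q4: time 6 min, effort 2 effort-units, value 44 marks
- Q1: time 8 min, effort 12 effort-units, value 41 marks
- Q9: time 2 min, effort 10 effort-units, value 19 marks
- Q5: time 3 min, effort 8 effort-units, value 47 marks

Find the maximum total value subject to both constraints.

182 marks

Feasible sets respecting both limits:
- Q10+Q2+Q4+Q9+Q5: time 26, effort 30, value 182
- Q2+Q4+Q1+Q5: time 24, effort 25, value 177
- Q10+Q2+Q4+Q5: time 24, effort 20, value 163
Best: 182 marks.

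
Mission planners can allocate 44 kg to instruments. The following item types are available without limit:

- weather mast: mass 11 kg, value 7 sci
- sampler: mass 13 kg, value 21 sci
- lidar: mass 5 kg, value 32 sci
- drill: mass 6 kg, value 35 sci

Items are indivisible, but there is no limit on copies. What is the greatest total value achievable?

268 sci

Best value-per-unit is lidar at 32/5; filling with it alone gives 8×32 = 256.
Optimal mix: 4×lidar + 4×drill → mass 44, value 268.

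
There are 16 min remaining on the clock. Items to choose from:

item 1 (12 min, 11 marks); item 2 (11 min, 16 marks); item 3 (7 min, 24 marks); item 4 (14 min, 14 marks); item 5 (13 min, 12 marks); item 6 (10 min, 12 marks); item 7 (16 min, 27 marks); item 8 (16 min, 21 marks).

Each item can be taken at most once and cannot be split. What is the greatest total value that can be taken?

Check high-value combinations within 16 min:
- item 7: time 16, value 27
- item 3: time 7, value 24
- item 8: time 16, value 21
- item 2: time 11, value 16
- item 4: time 14, value 14
Best: 27 marks.

27 marks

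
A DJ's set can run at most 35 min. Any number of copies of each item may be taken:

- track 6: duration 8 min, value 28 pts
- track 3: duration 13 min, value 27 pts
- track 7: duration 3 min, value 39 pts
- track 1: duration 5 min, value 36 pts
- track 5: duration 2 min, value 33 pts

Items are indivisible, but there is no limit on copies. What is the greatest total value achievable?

567 pts

Best value-per-unit is track 5 at 33/2; filling with it alone gives 17×33 = 561.
Optimal mix: 1×track 7 + 16×track 5 → duration 35, value 567.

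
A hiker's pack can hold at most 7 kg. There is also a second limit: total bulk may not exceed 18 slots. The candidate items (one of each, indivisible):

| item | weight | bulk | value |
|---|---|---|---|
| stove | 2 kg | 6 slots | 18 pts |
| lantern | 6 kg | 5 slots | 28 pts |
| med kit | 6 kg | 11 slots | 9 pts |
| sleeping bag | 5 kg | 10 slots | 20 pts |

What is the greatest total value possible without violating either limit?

Feasible sets respecting both limits:
- stove+sleeping bag: weight 7, bulk 16, value 38
- lantern: weight 6, bulk 5, value 28
- sleeping bag: weight 5, bulk 10, value 20
Best: 38 pts.

38 pts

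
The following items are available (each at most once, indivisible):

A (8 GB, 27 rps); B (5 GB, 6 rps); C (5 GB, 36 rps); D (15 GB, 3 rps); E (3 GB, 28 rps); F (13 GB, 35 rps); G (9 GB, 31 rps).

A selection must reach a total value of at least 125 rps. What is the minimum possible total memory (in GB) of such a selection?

29

Subsets with value ≥ 125, sorted by total memory:
- A+C+E+F: memory 29, value 126
- C+E+F+G: memory 30, value 130
- A+B+C+E+G: memory 30, value 128
- A+B+C+E+F: memory 34, value 132
Minimum memory: 29 GB.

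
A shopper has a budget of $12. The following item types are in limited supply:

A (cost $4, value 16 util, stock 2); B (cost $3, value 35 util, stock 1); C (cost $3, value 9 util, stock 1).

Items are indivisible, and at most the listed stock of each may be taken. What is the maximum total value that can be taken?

Top feasible selections:
- 2×A + 1×B: cost 11, value 67
- 1×A + 1×B + 1×C: cost 10, value 60
- 1×A + 1×B: cost 7, value 51
Best: 67 util.

67 util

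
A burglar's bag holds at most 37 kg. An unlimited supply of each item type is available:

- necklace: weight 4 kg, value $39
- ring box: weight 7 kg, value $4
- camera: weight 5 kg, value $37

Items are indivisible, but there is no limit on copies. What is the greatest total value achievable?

$351

Best value-per-unit is necklace at 39/4, and filling with it alone uses weight 9×4=36. No mix of the others beats 9×39 = 351.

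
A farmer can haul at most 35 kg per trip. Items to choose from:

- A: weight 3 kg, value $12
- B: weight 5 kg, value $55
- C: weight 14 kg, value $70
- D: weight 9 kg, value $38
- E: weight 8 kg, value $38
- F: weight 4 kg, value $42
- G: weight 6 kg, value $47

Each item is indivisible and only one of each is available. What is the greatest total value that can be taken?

This is a 0/1 knapsack; check combinations near the capacity.
- A+B+D+E+F+G: weight 3+5+9+8+4+6=35, value 12+55+38+38+42+47=232
- A+B+C+F+G: weight 3+5+14+4+6=32, value 12+55+70+42+47=226
- B+D+E+F+G: weight 5+9+8+4+6=32, value 55+38+38+42+47=220
- A+B+C+E+F: weight 3+5+14+8+4=34, value 12+55+70+38+42=217
- A+B+C+D+F: weight 3+5+14+9+4=35, value 12+55+70+38+42=217
Best: $232.

$232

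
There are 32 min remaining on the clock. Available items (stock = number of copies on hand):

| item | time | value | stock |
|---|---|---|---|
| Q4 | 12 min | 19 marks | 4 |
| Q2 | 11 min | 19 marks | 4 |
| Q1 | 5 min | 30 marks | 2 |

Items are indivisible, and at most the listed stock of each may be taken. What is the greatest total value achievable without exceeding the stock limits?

Best selections within time 32 and stock limits:
- 2×Q2 + 2×Q1: time 32, value 98
- 1×Q2 + 2×Q1: time 21, value 79
Best: 98 marks.

98 marks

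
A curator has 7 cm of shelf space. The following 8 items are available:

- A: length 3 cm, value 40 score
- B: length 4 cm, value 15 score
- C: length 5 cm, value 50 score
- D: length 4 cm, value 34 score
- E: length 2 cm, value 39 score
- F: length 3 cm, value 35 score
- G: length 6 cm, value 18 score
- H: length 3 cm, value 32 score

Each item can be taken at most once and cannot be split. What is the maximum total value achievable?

89 score

Check high-value combinations within 7 cm:
- C+E: length 5+2=7, value 50+39=89
- A+E: length 3+2=5, value 40+39=79
- A+F: length 3+3=6, value 40+35=75
- E+F: length 2+3=5, value 39+35=74
Best: 89 score.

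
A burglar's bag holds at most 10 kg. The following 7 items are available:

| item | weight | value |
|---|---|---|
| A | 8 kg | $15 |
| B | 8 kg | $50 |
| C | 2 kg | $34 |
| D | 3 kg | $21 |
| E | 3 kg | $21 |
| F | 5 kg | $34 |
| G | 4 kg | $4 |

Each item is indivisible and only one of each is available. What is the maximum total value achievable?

$89

Check high-value combinations within 10 kg:
- C+D+F: weight 2+3+5=10, value 34+21+34=89
- C+E+F: weight 2+3+5=10, value 34+21+34=89
- B+C: weight 8+2=10, value 50+34=84
- C+D+E: weight 2+3+3=8, value 34+21+21=76
- C+F: weight 2+5=7, value 34+34=68
Best: $89.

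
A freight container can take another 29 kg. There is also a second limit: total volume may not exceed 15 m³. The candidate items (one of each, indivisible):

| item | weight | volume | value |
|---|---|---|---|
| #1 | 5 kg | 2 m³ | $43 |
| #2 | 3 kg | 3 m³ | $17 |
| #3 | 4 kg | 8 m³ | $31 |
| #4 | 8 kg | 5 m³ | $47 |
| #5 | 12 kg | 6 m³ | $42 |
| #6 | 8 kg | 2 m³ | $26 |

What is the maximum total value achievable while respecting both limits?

$133

Feasible sets respecting both limits:
- #1+#2+#4+#6: weight 24, volume 12, value 133
- #1+#4+#5: weight 25, volume 13, value 132
- #1+#2+#5+#6: weight 28, volume 13, value 128
- #1+#3+#4: weight 17, volume 15, value 121
Best: $133.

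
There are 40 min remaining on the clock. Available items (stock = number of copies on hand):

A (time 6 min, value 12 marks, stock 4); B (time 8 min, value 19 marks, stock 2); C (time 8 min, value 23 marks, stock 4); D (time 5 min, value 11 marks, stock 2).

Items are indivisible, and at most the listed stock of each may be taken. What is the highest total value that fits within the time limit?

111 marks

Top feasible selections:
- 1×B + 4×C: time 40, value 111
- 2×B + 3×C: time 40, value 107
- 1×A + 4×C: time 38, value 104
- 4×C + 1×D: time 37, value 103
Best: 111 marks.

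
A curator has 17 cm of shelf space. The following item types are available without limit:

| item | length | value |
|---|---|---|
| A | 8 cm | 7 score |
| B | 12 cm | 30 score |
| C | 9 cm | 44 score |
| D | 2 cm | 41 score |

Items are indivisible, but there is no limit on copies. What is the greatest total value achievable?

328 score

Best value-per-unit is D at 41/2, and filling with it alone uses length 8×2=16. No mix of the others beats 8×41 = 328.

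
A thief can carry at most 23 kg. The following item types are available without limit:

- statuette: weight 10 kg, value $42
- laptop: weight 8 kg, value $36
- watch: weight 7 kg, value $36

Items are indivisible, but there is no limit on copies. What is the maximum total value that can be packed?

$108

Best value-per-unit is watch at 36/7; filling with it alone gives 3×36 = 108.
Optimal mix: 2×laptop + 1×watch → weight 23, value 108.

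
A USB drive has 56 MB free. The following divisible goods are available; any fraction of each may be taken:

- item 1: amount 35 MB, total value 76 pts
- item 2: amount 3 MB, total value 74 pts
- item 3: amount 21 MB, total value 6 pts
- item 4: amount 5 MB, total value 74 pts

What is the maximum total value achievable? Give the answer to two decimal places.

Take in order of value per unit:
- item 2 (74/3 per unit): all 3 → value 74, running total 74.00
- item 4 (74/5 per unit): all 5 → value 74, running total 148.00
- item 1 (76/35 per unit): all 35 → value 76, running total 224.00
- item 3 (6/21 per unit): 13 of 21 → value 13×6/21 = 3.7143, running total 227.71
Total 227.71.

227.71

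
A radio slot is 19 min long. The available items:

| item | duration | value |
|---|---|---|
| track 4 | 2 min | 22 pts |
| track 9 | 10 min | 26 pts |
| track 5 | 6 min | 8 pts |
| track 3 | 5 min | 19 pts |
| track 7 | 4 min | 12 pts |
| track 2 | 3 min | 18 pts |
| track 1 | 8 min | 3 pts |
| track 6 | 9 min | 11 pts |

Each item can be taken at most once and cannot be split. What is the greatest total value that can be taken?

Check high-value combinations within 19 min:
- track 4+track 9+track 7+track 2: duration 2+10+4+3=19, value 22+26+12+18=78
- track 4+track 3+track 7+track 2: duration 2+5+4+3=14, value 22+19+12+18=71
- track 4+track 3+track 2+track 6: duration 2+5+3+9=19, value 22+19+18+11=70
- track 4+track 5+track 3+track 2: duration 2+6+5+3=16, value 22+8+19+18=67
Best: 78 pts.

78 pts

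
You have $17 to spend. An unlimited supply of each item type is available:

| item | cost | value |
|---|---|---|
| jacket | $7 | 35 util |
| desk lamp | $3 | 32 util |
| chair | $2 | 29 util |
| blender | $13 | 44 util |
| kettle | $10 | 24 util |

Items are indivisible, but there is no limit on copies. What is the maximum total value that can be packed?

235 util

Best value-per-unit is chair at 29/2; filling with it alone gives 8×29 = 232.
Optimal mix: 1×desk lamp + 7×chair → cost 17, value 235.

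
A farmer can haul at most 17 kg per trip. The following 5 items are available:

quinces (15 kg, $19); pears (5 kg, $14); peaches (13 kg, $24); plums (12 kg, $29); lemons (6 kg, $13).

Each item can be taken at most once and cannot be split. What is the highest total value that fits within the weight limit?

$43

Check high-value combinations within 17 kg:
- pears+plums: weight 5+12=17, value 14+29=43
- plums: weight 12, value 29
- pears+lemons: weight 5+6=11, value 14+13=27
- peaches: weight 13, value 24
- quinces: weight 15, value 19
Best: $43.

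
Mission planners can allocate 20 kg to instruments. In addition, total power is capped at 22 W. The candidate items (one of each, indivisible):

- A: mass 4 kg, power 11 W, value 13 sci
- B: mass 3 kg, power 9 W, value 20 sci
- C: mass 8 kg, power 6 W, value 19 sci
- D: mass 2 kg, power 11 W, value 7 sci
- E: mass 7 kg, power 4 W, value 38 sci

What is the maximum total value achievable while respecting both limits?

77 sci

Feasible sets respecting both limits:
- B+C+E: mass 18, power 19, value 77
- A+C+E: mass 19, power 21, value 70
- C+D+E: mass 17, power 21, value 64
- B+E: mass 10, power 13, value 58
Best: 77 sci.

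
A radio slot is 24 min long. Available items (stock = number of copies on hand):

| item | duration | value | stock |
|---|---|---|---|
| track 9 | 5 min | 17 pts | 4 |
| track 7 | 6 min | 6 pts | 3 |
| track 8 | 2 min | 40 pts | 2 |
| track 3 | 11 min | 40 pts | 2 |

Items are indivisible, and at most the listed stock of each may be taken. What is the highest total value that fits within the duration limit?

148 pts

Top feasible selections:
- 4×track 9 + 2×track 8: duration 24, value 148
- 1×track 9 + 2×track 8 + 1×track 3: duration 20, value 137
- 3×track 9 + 2×track 8: duration 19, value 131
Best: 148 pts.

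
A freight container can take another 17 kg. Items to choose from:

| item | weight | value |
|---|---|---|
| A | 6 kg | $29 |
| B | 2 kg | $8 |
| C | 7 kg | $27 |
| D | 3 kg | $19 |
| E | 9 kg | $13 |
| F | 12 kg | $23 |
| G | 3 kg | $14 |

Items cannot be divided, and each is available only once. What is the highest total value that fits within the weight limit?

$75

This is a 0/1 knapsack; check combinations near the capacity.
- A+C+D: weight 6+7+3=16, value 29+27+19=75
- A+B+D+G: weight 6+2+3+3=14, value 29+8+19+14=70
- A+C+G: weight 6+7+3=16, value 29+27+14=70
Best: $75.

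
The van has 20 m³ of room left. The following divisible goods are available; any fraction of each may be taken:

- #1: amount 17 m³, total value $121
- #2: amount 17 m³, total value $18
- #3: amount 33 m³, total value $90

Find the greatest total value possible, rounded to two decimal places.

Take in order of value per unit:
- #1 (121/17 per unit): all 17 → value 121, running total 121.00
- #3 (90/33 per unit): 3 of 33 → value 3×90/33 = 8.1818, running total 129.18
Total 129.18.

129.18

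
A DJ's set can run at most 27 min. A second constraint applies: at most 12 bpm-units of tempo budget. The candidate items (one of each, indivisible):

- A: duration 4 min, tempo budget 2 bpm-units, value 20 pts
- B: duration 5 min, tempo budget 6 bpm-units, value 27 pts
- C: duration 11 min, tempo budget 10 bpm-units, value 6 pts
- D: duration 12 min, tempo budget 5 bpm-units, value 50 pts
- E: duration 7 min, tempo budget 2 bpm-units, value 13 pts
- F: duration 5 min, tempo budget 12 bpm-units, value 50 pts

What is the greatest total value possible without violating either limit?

Feasible sets respecting both limits:
- A+D+E: duration 23, tempo budget 9, value 83
- B+D: duration 17, tempo budget 11, value 77
- A+D: duration 16, tempo budget 7, value 70
Best: 83 pts.

83 pts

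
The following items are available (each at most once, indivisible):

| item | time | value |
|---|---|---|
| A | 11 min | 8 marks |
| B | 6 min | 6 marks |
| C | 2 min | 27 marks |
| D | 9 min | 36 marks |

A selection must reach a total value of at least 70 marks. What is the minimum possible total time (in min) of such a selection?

Subsets with value ≥ 70, sorted by total time:
- A+C+D: time 22, value 71
- A+B+C+D: time 28, value 77
Minimum time: 22 min.

22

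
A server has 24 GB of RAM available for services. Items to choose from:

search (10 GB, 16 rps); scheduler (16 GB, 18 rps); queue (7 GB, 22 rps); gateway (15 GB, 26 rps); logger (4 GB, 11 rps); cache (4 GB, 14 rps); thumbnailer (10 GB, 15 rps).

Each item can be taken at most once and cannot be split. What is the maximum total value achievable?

52 rps

Check high-value combinations within 24 GB:
- search+queue+cache: memory 10+7+4=21, value 16+22+14=52
- queue+cache+thumbnailer: memory 7+4+10=21, value 22+14+15=51
- gateway+logger+cache: memory 15+4+4=23, value 26+11+14=51
- search+queue+logger: memory 10+7+4=21, value 16+22+11=49
- queue+logger+thumbnailer: memory 7+4+10=21, value 22+11+15=48
Best: 52 rps.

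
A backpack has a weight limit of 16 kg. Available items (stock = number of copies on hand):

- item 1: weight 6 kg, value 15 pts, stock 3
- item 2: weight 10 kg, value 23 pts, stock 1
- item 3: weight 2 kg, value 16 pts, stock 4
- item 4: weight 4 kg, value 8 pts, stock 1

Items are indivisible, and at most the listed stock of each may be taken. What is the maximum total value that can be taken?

Top feasible selections:
- 1×item 1 + 4×item 3: weight 14, value 79
- 4×item 3 + 1×item 4: weight 12, value 72
- 1×item 2 + 3×item 3: weight 16, value 71
- 1×item 1 + 3×item 3 + 1×item 4: weight 16, value 71
Best: 79 pts.

79 pts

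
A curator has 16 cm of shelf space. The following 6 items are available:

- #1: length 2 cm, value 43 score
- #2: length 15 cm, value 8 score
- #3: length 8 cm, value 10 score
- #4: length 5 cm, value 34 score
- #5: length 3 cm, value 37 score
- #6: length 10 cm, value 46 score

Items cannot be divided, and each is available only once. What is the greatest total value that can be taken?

Check high-value combinations within 16 cm:
- #1+#5+#6: length 2+3+10=15, value 43+37+46=126
- #1+#4+#5: length 2+5+3=10, value 43+34+37=114
- #1+#3+#5: length 2+8+3=13, value 43+10+37=90
- #1+#6: length 2+10=12, value 43+46=89
Best: 126 score.

126 score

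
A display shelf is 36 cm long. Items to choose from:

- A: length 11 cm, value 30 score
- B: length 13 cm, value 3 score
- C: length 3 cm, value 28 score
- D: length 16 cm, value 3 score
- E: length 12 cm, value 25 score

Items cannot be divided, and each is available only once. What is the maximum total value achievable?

83 score

Check high-value combinations within 36 cm:
- A+C+E: length 11+3+12=26, value 30+28+25=83
- A+B+C: length 11+13+3=27, value 30+3+28=61
- A+C+D: length 11+3+16=30, value 30+28+3=61
- A+C: length 11+3=14, value 30+28=58
- A+B+E: length 11+13+12=36, value 30+3+25=58
Best: 83 score.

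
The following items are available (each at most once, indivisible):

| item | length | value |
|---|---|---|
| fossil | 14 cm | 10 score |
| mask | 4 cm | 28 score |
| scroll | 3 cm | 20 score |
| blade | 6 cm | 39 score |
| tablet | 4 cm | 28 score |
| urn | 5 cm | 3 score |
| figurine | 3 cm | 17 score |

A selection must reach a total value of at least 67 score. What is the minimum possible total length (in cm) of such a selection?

10

Subsets with value ≥ 67, sorted by total length:
- mask+blade: length 10, value 67
- blade+tablet: length 10, value 67
- mask+scroll+tablet: length 11, value 76
- mask+tablet+figurine: length 11, value 73
Minimum length: 10 cm.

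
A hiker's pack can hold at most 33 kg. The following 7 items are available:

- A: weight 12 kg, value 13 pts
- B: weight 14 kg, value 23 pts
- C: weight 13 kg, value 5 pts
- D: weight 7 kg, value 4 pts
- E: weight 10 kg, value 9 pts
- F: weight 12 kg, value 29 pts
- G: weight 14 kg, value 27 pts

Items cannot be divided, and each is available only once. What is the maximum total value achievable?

60 pts

Check high-value combinations within 33 kg:
- D+F+G: weight 7+12+14=33, value 4+29+27=60
- F+G: weight 12+14=26, value 29+27=56
- B+D+F: weight 14+7+12=33, value 23+4+29=56
- B+F: weight 14+12=26, value 23+29=52
- B+G: weight 14+14=28, value 23+27=50
Best: 60 pts.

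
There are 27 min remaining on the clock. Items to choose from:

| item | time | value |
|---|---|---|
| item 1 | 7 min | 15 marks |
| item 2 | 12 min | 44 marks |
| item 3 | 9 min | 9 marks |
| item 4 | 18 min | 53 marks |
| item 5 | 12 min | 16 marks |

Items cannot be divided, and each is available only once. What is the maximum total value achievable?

68 marks

This is a 0/1 knapsack; check combinations near the capacity.
- item 1+item 4: time 7+18=25, value 15+53=68
- item 3+item 4: time 9+18=27, value 9+53=62
- item 2+item 5: time 12+12=24, value 44+16=60
- item 1+item 2: time 7+12=19, value 15+44=59
Best: 68 marks.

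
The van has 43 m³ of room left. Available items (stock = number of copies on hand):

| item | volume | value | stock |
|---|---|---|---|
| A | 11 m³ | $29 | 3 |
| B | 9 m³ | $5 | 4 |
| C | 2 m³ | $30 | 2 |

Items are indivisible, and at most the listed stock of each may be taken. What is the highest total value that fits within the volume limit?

$147

Best selections within volume 43 and stock limits:
- 3×A + 2×C: volume 37, value 147
- 2×A + 1×B + 2×C: volume 35, value 123
Best: $147.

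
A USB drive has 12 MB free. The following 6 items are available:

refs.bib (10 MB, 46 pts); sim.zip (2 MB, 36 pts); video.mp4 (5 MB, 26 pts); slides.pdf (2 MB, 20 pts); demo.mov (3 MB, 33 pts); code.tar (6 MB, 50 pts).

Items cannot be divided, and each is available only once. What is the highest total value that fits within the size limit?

119 pts

Check high-value combinations within 12 MB:
- sim.zip+demo.mov+code.tar: size 2+3+6=11, value 36+33+50=119
- sim.zip+video.mp4+slides.pdf+demo.mov: size 2+5+2+3=12, value 36+26+20+33=115
- sim.zip+slides.pdf+code.tar: size 2+2+6=10, value 36+20+50=106
- slides.pdf+demo.mov+code.tar: size 2+3+6=11, value 20+33+50=103
Best: 119 pts.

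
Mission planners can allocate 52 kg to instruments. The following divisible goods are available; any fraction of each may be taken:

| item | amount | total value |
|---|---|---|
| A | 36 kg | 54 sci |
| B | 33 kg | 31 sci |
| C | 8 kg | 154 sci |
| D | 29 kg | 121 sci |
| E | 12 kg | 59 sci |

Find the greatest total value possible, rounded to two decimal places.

338.50

Take in order of value per unit:
- C (154/8 per unit): all 8 → value 154, running total 154.00
- E (59/12 per unit): all 12 → value 59, running total 213.00
- D (121/29 per unit): all 29 → value 121, running total 334.00
- A (54/36 per unit): 3 of 36 → value 3×54/36 = 4.5000, running total 338.50
Total 338.50.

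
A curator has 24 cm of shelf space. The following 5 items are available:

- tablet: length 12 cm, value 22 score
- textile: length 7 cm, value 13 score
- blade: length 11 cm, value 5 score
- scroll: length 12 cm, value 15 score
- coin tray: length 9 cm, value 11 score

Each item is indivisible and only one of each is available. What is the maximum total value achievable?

Check high-value combinations within 24 cm:
- tablet+scroll: length 12+12=24, value 22+15=37
- tablet+textile: length 12+7=19, value 22+13=35
- tablet+coin tray: length 12+9=21, value 22+11=33
- textile+scroll: length 7+12=19, value 13+15=28
- tablet+blade: length 12+11=23, value 22+5=27
Best: 37 score.

37 score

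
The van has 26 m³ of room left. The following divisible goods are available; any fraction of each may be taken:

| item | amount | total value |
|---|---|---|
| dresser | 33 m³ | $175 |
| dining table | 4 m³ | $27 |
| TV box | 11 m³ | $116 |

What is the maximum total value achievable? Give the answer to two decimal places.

Take in order of value per unit:
- TV box (116/11 per unit): all 11 → value 116, running total 116.00
- dining table (27/4 per unit): all 4 → value 27, running total 143.00
- dresser (175/33 per unit): 11 of 33 → value 11×175/33 = 58.3333, running total 201.33
Total 201.33.

201.33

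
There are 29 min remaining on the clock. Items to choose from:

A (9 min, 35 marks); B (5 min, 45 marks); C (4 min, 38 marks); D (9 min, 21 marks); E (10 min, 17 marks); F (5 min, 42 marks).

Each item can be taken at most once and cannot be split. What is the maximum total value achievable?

This is a 0/1 knapsack; check combinations near the capacity.
- A+B+C+F: time 9+5+4+5=23, value 35+45+38+42=160
- B+C+D+F: time 5+4+9+5=23, value 45+38+21+42=146
- A+B+D+F: time 9+5+9+5=28, value 35+45+21+42=143
Best: 160 marks.

160 marks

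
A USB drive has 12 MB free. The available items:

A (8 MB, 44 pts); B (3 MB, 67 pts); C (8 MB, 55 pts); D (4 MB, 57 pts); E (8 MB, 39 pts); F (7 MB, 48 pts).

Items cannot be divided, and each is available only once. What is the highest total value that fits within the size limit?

124 pts

This is a 0/1 knapsack; check combinations near the capacity.
- B+D: size 3+4=7, value 67+57=124
- B+C: size 3+8=11, value 67+55=122
- B+F: size 3+7=10, value 67+48=115
Best: 124 pts.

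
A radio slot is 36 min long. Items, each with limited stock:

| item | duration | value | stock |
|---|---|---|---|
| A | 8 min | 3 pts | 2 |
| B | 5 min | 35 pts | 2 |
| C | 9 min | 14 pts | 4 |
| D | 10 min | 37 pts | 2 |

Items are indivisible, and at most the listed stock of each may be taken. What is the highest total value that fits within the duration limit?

Best selections within duration 36 and stock limits:
- 2×B + 2×D: duration 30, value 144
- 1×B + 1×C + 2×D: duration 34, value 123
- 2×B + 1×C + 1×D: duration 29, value 121
Best: 144 pts.

144 pts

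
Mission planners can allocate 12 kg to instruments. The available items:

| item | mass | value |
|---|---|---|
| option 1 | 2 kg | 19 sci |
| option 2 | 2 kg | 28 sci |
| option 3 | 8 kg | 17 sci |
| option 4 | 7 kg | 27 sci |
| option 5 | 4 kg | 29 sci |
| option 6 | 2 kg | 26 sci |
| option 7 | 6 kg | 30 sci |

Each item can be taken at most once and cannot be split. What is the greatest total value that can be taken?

103 sci

Check high-value combinations within 12 kg:
- option 1+option 2+option 6+option 7: mass 2+2+2+6=12, value 19+28+26+30=103
- option 1+option 2+option 5+option 6: mass 2+2+4+2=10, value 19+28+29+26=102
- option 2+option 5+option 7: mass 2+4+6=12, value 28+29+30=87
Best: 103 sci.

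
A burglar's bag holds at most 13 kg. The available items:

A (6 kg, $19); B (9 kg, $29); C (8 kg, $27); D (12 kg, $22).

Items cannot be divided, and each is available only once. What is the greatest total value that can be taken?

Check high-value combinations within 13 kg:
- B: weight 9, value 29
- C: weight 8, value 27
- D: weight 12, value 22
- A: weight 6, value 19
Best: $29.

$29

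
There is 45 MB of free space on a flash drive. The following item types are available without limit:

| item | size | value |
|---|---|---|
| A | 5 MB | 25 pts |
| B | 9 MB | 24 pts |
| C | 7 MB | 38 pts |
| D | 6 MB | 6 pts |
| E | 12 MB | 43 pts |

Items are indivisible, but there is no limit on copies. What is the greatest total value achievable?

240 pts

Best value-per-unit is C at 38/7; filling with it alone gives 6×38 = 228.
Optimal mix: 2×A + 5×C → size 45, value 240.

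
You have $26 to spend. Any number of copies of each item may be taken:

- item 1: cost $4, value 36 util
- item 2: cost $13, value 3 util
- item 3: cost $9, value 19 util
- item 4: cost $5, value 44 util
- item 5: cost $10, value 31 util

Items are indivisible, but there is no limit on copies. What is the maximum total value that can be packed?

Best value-per-unit is item 1 at 36/4; filling with it alone gives 6×36 = 216.
Optimal mix: 4×item 1 + 2×item 4 → cost 26, value 232.

232 util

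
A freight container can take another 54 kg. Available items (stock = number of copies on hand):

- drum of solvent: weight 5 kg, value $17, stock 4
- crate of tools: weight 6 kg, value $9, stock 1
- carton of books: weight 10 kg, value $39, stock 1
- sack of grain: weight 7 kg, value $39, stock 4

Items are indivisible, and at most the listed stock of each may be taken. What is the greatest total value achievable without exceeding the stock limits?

$246

Best selections within weight 54 and stock limits:
- 3×drum of solvent + 1×carton of books + 4×sack of grain: weight 53, value 246
- 2×drum of solvent + 1×crate of tools + 1×carton of books + 4×sack of grain: weight 54, value 238
- 4×drum of solvent + 1×crate of tools + 4×sack of grain: weight 54, value 233
- 2×drum of solvent + 1×carton of books + 4×sack of grain: weight 48, value 229
Best: $246.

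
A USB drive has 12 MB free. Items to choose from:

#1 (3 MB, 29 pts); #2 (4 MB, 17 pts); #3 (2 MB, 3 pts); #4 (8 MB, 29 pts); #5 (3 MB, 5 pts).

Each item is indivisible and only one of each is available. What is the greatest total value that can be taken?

58 pts

Check high-value combinations within 12 MB:
- #1+#4: size 3+8=11, value 29+29=58
- #1+#2+#3+#5: size 3+4+2+3=12, value 29+17+3+5=54
- #1+#2+#5: size 3+4+3=10, value 29+17+5=51
Best: 58 pts.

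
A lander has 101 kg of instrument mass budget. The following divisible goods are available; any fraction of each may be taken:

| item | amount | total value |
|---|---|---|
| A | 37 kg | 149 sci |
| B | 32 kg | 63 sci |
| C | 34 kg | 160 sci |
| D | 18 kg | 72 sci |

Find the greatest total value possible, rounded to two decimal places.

404.63

Take in order of value per unit:
- C (160/34 per unit): all 34 → value 160, running total 160.00
- A (149/37 per unit): all 37 → value 149, running total 309.00
- D (72/18 per unit): all 18 → value 72, running total 381.00
- B (63/32 per unit): 12 of 32 → value 12×63/32 = 23.6250, running total 404.63
Total 404.63.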